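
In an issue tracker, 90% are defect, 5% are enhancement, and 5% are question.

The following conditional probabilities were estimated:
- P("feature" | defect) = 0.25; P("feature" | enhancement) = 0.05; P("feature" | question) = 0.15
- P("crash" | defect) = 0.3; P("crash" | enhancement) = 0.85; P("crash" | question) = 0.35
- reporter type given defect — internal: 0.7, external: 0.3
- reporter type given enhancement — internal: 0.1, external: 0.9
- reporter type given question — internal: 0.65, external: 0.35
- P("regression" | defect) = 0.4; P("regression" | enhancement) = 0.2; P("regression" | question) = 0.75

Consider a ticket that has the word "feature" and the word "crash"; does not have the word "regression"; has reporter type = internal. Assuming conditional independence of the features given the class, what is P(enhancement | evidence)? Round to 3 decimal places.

defect: 0.9 × 0.25 × 0.3 × 0.7 × (1−0.4) = 0.02835
enhancement: 0.05 × 0.05 × 0.85 × 0.1 × (1−0.2) = 0.00017
question: 0.05 × 0.15 × 0.35 × 0.65 × (1−0.75) = 0.0004265625
P(enhancement | x) = 0.00017 / 0.0289465625 ≈ 0.006

0.006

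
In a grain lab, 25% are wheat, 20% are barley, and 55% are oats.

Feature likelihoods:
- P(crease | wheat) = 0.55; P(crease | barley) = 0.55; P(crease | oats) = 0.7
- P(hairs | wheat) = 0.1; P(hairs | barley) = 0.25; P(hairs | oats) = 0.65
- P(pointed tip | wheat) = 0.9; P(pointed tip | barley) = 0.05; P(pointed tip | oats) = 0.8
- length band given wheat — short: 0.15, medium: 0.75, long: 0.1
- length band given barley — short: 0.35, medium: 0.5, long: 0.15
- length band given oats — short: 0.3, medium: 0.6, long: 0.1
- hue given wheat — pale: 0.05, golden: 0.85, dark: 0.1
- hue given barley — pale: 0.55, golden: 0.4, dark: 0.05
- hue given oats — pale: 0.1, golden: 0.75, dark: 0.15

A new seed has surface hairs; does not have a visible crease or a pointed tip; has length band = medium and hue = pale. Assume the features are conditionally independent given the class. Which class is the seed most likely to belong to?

barley

wheat: 0.25 × (1−0.55) × 0.1 × (1−0.9) × 0.75 × 0.05 = 0.0000421875
barley: 0.2 × (1−0.55) × 0.25 × (1−0.05) × 0.5 × 0.55 = 0.005878125
oats: 0.55 × (1−0.7) × 0.65 × (1−0.8) × 0.6 × 0.1 = 0.001287
Highest score → barley.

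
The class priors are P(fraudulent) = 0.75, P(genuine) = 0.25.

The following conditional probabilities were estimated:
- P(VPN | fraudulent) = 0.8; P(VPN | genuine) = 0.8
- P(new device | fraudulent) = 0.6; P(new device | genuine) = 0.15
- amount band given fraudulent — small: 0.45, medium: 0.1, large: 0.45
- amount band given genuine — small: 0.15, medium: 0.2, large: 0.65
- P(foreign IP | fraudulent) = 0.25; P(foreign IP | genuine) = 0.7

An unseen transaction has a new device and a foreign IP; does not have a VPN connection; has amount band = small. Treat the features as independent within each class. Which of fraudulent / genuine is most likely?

fraudulent: 0.75 × (1−0.8) × 0.6 × 0.45 × 0.25 = 0.010125
genuine: 0.25 × (1−0.8) × 0.15 × 0.15 × 0.7 = 0.0007875
Highest score → fraudulent.

fraudulent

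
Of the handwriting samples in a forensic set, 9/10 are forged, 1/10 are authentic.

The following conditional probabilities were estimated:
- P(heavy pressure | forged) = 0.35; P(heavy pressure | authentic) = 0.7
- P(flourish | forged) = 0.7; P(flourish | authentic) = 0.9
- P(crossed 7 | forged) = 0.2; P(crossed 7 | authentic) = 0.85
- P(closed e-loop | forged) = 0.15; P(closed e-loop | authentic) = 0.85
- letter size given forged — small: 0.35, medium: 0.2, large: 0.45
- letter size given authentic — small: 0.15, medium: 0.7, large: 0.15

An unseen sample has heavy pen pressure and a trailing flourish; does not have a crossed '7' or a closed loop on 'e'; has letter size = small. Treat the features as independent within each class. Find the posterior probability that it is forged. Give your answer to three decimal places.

0.996

forged: 0.9 × 0.35 × 0.7 × (1−0.2) × (1−0.15) × 0.35 = 0.052479
authentic: 0.1 × 0.7 × 0.9 × (1−0.85) × (1−0.85) × 0.15 = 0.000212625
P(forged | x) = 0.052479 / 0.052691625 ≈ 0.996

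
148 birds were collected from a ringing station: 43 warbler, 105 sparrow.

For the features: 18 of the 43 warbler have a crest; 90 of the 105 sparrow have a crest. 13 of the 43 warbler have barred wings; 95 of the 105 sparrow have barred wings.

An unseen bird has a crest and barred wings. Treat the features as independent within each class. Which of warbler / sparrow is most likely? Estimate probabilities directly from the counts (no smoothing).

sparrow

warbler: (43/148) × (18/43) × (13/43) ≈ 0.0367693
sparrow: (105/148) × (90/105) × (95/105) ≈ 0.550193
Highest score → sparrow.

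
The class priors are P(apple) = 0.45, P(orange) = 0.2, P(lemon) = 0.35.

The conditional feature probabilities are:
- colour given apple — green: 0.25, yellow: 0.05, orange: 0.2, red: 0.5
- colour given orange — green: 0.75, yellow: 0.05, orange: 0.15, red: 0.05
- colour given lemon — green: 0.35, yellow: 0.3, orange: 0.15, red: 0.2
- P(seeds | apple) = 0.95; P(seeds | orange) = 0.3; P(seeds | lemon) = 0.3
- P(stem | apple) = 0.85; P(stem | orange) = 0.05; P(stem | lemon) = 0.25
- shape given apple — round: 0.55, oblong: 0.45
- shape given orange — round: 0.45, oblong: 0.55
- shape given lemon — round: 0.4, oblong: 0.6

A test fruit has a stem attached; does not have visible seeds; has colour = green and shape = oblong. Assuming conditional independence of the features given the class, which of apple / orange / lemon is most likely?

apple: 0.45 × 0.25 × (1−0.95) × 0.85 × 0.45 = 0.0021515625
orange: 0.2 × 0.75 × (1−0.3) × 0.05 × 0.55 = 0.0028875
lemon: 0.35 × 0.35 × (1−0.3) × 0.25 × 0.6 = 0.0128625
Highest score → lemon.

lemon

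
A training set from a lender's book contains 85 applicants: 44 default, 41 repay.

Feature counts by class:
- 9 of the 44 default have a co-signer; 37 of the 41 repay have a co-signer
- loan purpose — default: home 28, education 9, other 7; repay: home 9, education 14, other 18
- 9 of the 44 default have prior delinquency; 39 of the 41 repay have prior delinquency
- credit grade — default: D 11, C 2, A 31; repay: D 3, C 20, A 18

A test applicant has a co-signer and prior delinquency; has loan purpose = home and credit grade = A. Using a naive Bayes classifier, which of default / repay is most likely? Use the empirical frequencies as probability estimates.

default: (44/85) × (9/44) × (28/44) × (9/44) × (31/44) ≈ 0.00971019
repay: (41/85) × (37/41) × (9/41) × (39/41) × (18/41) ≈ 0.0399035
Highest score → repay.

repay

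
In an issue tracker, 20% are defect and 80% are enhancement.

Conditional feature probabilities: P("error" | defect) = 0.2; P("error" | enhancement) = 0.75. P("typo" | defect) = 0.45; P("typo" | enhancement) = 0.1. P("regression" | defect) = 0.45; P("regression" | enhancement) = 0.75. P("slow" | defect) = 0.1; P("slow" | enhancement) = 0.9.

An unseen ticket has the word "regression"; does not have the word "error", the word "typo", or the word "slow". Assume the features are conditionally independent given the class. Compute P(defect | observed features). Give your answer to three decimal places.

0.725

defect: 0.2 × (1−0.2) × (1−0.45) × 0.45 × (1−0.1) = 0.03564
enhancement: 0.8 × (1−0.75) × (1−0.1) × 0.75 × (1−0.9) = 0.0135
P(defect | x) = 0.03564 / 0.04914 ≈ 0.725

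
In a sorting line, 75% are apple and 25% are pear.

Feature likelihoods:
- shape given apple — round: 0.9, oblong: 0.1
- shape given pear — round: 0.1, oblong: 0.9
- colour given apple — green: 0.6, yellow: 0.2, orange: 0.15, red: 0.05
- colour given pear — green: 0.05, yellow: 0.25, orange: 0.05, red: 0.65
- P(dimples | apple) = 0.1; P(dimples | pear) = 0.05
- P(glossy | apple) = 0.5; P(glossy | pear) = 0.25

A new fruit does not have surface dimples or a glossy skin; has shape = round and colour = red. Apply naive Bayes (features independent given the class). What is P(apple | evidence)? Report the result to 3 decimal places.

0.567

apple: 0.75 × 0.9 × 0.05 × (1−0.1) × (1−0.5) = 0.0151875
pear: 0.25 × 0.1 × 0.65 × (1−0.05) × (1−0.25) = 0.011578125
P(apple | x) = 0.0151875 / 0.026765625 ≈ 0.567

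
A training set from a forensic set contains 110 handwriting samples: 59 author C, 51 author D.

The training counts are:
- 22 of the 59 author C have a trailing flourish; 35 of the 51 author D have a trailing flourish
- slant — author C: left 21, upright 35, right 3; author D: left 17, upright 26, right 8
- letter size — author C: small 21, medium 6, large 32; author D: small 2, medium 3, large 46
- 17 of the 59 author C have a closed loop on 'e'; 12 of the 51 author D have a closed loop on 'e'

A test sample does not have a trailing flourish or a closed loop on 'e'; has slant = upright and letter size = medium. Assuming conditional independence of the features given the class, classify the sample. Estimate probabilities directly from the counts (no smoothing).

author C: (59/110) × (37/59) × (35/59) × (6/59) × (42/59) ≈ 0.0144451
author D: (51/110) × (16/51) × (26/51) × (3/51) × (39/51) ≈ 0.00333562
Highest score → author C.

author C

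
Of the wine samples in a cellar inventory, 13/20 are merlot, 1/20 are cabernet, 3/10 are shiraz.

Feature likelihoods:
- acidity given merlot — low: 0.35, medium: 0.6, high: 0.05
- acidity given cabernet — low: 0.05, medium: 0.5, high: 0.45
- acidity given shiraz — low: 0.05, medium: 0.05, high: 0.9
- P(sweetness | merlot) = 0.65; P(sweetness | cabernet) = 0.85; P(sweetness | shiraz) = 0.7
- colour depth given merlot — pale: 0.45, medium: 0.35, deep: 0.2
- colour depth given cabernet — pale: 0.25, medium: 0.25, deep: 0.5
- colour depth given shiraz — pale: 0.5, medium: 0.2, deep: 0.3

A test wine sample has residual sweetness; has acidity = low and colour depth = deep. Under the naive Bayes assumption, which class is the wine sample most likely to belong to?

merlot: 0.65 × 0.35 × 0.65 × 0.2 = 0.029575
cabernet: 0.05 × 0.05 × 0.85 × 0.5 = 0.0010625
shiraz: 0.3 × 0.05 × 0.7 × 0.3 = 0.00315
Highest score → merlot.

merlot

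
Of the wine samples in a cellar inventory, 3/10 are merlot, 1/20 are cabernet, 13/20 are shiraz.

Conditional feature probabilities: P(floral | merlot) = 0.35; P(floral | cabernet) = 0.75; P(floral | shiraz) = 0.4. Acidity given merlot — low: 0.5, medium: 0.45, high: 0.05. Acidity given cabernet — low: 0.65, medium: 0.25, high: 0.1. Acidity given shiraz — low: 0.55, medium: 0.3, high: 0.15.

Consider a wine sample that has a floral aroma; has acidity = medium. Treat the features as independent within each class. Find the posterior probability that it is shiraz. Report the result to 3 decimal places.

0.579

merlot: 0.3 × 0.35 × 0.45 = 0.04725
cabernet: 0.05 × 0.75 × 0.25 = 0.009375
shiraz: 0.65 × 0.4 × 0.3 = 0.078
P(shiraz | x) = 0.078 / 0.134625 ≈ 0.579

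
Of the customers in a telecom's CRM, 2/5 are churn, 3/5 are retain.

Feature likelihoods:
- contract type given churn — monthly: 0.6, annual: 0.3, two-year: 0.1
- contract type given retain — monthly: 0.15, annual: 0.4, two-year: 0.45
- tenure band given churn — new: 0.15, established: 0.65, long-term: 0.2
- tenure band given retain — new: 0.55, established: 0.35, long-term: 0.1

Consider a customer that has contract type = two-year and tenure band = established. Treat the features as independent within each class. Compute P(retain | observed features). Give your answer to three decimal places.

churn: 0.4 × 0.1 × 0.65 = 0.026
retain: 0.6 × 0.45 × 0.35 = 0.0945
P(retain | x) = 0.0945 / 0.1205 ≈ 0.784

0.784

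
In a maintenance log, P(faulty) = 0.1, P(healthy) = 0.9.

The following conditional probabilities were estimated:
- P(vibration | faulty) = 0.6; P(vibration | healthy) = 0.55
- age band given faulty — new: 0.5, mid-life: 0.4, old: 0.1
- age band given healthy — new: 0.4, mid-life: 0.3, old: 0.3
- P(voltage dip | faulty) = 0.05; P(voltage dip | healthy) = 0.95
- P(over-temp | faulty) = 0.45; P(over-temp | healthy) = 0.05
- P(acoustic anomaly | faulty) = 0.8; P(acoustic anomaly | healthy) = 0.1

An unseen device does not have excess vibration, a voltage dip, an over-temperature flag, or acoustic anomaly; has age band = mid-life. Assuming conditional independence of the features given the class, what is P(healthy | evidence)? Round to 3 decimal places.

faulty: 0.1 × (1−0.6) × 0.4 × (1−0.05) × (1−0.45) × (1−0.8) = 0.001672
healthy: 0.9 × (1−0.55) × 0.3 × (1−0.95) × (1−0.05) × (1−0.1) = 0.005194125
P(healthy | x) = 0.005194125 / 0.006866125 ≈ 0.756

0.756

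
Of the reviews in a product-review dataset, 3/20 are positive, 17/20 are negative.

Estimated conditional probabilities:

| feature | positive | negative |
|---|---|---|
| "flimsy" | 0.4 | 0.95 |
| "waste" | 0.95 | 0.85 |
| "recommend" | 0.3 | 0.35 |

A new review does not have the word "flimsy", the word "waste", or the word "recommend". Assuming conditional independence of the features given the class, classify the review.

positive: 0.15 × (1−0.4) × (1−0.95) × (1−0.3) = 0.00315
negative: 0.85 × (1−0.95) × (1−0.85) × (1−0.35) = 0.00414375
Highest score → negative.

negative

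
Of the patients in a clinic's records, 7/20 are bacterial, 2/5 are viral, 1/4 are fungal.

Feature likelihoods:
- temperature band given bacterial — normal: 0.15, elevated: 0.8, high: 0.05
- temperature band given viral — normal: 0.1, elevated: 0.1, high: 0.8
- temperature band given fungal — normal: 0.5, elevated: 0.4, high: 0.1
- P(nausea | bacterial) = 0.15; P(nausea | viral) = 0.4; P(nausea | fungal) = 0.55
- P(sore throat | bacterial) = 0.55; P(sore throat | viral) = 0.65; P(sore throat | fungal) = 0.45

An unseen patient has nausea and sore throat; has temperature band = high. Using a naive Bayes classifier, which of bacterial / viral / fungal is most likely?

bacterial: 0.35 × 0.05 × 0.15 × 0.55 = 0.00144375
viral: 0.4 × 0.8 × 0.4 × 0.65 = 0.0832
fungal: 0.25 × 0.1 × 0.55 × 0.45 = 0.0061875
Highest score → viral.

viral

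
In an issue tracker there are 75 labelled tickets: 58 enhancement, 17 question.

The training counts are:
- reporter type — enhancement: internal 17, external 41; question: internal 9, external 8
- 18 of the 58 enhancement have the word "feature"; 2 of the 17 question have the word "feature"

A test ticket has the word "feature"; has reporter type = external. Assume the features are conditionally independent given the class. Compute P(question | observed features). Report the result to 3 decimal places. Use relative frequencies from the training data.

enhancement: (58/75) × (41/58) × (18/58) ≈ 0.169655
question: (17/75) × (8/17) × (2/17) ≈ 0.012549
P(question | x) = 0.012549 / 0.182204 ≈ 0.069

0.069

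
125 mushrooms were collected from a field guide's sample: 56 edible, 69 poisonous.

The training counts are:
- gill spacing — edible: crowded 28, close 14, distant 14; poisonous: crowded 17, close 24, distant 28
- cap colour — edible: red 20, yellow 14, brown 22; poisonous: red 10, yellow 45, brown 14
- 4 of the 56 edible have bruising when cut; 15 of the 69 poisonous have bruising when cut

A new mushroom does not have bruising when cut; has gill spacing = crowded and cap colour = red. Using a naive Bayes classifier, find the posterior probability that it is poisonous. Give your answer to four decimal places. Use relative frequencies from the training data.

edible: (56/125) × (28/56) × (20/56) × (52/56) ≈ 0.0742857
poisonous: (69/125) × (17/69) × (10/69) × (54/69) ≈ 0.0154253
P(poisonous | x) = 0.0154253 / 0.089711 ≈ 0.1719

0.1719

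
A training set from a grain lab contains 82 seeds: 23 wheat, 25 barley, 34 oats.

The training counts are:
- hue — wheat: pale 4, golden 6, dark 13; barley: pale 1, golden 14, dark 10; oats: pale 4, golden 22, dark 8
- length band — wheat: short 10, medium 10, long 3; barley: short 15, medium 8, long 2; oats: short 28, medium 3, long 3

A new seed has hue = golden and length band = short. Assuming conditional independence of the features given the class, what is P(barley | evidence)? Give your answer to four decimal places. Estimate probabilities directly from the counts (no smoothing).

wheat: (23/82) × (6/23) × (10/23) ≈ 0.0318134
barley: (25/82) × (14/25) × (15/25) ≈ 0.102439
oats: (34/82) × (22/34) × (28/34) ≈ 0.220947
P(barley | x) = 0.102439 / 0.3551994 ≈ 0.2884

0.2884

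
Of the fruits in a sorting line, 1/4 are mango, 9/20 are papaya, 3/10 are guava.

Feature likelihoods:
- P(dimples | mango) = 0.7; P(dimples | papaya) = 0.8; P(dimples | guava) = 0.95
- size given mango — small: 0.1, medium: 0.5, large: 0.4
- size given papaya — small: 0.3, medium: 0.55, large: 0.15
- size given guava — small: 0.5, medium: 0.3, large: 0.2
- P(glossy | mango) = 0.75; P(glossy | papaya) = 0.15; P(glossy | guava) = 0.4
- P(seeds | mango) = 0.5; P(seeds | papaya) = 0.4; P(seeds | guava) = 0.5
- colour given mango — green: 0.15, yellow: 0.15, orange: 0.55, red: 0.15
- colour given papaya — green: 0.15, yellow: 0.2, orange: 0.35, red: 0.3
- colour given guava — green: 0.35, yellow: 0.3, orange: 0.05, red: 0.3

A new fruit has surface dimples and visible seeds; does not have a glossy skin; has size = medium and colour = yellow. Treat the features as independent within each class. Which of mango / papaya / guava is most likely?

papaya

mango: 0.25 × 0.7 × 0.5 × (1−0.75) × 0.5 × 0.15 = 0.001640625
papaya: 0.45 × 0.8 × 0.55 × (1−0.15) × 0.4 × 0.2 = 0.013464
guava: 0.3 × 0.95 × 0.3 × (1−0.4) × 0.5 × 0.3 = 0.007695
Highest score → papaya.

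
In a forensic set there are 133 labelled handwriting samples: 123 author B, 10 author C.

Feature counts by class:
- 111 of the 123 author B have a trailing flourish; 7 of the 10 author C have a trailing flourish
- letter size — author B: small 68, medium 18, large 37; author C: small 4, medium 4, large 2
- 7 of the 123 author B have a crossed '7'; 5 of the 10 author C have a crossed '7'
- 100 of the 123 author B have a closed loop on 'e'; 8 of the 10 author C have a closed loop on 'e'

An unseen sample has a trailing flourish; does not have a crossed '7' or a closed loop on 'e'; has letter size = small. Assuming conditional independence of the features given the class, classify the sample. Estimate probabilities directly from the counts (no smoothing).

author B: (123/133) × (111/123) × (68/123) × (116/123) × (23/123) ≈ 0.0813675
author C: (10/133) × (7/10) × (4/10) × (5/10) × (2/10) ≈ 0.00210526
Highest score → author B.

author B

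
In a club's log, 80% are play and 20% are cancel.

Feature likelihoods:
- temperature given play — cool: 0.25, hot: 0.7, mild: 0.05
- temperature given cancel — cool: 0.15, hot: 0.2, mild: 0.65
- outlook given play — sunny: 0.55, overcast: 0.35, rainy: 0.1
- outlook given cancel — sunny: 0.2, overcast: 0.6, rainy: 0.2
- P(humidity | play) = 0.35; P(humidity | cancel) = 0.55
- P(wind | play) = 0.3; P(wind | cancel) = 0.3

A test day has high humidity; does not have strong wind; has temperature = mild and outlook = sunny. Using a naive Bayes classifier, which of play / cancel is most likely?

cancel

play: 0.8 × 0.05 × 0.55 × 0.35 × (1−0.3) = 0.00539
cancel: 0.2 × 0.65 × 0.2 × 0.55 × (1−0.3) = 0.01001
Highest score → cancel.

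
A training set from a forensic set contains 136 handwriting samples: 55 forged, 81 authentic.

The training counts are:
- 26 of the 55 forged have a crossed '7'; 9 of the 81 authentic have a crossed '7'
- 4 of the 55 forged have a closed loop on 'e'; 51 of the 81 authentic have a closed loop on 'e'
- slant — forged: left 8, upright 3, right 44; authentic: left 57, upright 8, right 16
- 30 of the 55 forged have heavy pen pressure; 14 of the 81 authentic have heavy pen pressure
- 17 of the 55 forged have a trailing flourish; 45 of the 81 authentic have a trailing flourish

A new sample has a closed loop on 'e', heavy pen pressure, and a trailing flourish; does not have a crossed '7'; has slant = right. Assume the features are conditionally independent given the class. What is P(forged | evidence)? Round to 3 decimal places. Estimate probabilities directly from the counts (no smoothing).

forged: (55/136) × (29/55) × (4/55) × (44/55) × (30/55) × (17/55) ≈ 0.00209166
authentic: (81/136) × (72/81) × (51/81) × (16/81) × (14/81) × (45/81) ≈ 0.00632243
P(forged | x) = 0.00209166 / 0.00841409 ≈ 0.249

0.249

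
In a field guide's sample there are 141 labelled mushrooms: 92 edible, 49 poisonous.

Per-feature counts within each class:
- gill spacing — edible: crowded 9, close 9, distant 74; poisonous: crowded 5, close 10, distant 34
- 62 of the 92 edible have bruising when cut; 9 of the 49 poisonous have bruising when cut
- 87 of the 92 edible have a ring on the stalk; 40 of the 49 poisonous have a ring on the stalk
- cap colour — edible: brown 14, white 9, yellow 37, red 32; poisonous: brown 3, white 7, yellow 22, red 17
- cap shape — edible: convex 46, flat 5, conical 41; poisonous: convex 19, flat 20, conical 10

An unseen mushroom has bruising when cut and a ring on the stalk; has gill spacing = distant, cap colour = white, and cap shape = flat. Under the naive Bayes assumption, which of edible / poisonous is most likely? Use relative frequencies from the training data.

poisonous

edible: (92/141) × (74/92) × (62/92) × (87/92) × (9/92) × (5/92) ≈ 0.00177822
poisonous: (49/141) × (34/49) × (9/49) × (40/49) × (7/49) × (20/49) ≈ 0.00210817
Highest score → poisonous.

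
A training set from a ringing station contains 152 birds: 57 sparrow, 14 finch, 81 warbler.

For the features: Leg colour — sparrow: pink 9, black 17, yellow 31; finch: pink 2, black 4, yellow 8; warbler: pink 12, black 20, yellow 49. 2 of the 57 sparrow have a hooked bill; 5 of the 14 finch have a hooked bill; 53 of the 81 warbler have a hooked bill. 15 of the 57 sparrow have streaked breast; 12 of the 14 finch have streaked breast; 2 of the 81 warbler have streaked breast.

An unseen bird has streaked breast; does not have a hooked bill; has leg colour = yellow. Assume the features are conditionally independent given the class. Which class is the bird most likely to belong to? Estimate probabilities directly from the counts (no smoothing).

sparrow: (57/152) × (31/57) × (55/57) × (15/57) ≈ 0.0517872
finch: (14/152) × (8/14) × (9/14) × (12/14) ≈ 0.0290011
warbler: (81/152) × (49/81) × (28/81) × (2/81) ≈ 0.00275151
Highest score → sparrow.

sparrow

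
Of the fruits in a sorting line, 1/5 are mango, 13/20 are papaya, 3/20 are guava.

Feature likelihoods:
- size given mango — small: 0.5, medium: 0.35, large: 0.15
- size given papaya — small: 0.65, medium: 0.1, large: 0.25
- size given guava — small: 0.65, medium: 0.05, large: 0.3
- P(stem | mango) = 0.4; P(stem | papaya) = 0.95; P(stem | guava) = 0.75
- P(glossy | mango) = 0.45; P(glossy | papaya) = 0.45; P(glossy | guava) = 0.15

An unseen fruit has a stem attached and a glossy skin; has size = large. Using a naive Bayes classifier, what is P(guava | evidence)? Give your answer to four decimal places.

mango: 0.2 × 0.15 × 0.4 × 0.45 = 0.0054
papaya: 0.65 × 0.25 × 0.95 × 0.45 = 0.06946875
guava: 0.15 × 0.3 × 0.75 × 0.15 = 0.0050625
P(guava | x) = 0.0050625 / 0.07993125 ≈ 0.0633

0.0633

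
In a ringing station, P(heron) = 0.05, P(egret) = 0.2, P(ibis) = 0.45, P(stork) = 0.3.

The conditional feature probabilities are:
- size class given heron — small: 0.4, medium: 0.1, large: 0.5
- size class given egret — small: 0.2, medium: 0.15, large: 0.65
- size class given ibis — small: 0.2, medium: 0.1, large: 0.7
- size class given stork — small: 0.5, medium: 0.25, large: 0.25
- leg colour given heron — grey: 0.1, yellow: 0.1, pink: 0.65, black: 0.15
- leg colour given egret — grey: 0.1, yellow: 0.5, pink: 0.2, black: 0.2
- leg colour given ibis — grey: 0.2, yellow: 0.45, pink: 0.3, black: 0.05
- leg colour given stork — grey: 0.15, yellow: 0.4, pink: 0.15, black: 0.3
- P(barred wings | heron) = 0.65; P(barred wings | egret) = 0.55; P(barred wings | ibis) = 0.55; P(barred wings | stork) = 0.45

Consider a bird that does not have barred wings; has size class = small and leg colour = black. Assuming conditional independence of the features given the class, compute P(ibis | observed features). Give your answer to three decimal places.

heron: 0.05 × 0.4 × 0.15 × (1−0.65) = 0.00105
egret: 0.2 × 0.2 × 0.2 × (1−0.55) = 0.0036
ibis: 0.45 × 0.2 × 0.05 × (1−0.55) = 0.002025
stork: 0.3 × 0.5 × 0.3 × (1−0.45) = 0.02475
P(ibis | x) = 0.002025 / 0.031425 ≈ 0.064

0.064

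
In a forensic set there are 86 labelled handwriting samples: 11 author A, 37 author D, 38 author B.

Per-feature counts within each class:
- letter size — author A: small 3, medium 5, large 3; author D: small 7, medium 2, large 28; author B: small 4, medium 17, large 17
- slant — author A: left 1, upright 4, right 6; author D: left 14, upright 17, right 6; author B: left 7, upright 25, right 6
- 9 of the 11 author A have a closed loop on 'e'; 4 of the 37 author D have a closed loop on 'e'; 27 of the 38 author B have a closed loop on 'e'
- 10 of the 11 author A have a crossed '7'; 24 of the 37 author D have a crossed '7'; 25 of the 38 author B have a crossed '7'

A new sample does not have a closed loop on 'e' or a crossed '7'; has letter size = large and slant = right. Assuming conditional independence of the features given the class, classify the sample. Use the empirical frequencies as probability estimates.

author A: (11/86) × (3/11) × (6/11) × (2/11) × (1/11) ≈ 0.000314504
author D: (37/86) × (28/37) × (6/37) × (33/37) × (13/37) ≈ 0.0165449
author B: (38/86) × (17/38) × (6/38) × (11/38) × (13/38) ≈ 0.00309091
Highest score → author D.

author D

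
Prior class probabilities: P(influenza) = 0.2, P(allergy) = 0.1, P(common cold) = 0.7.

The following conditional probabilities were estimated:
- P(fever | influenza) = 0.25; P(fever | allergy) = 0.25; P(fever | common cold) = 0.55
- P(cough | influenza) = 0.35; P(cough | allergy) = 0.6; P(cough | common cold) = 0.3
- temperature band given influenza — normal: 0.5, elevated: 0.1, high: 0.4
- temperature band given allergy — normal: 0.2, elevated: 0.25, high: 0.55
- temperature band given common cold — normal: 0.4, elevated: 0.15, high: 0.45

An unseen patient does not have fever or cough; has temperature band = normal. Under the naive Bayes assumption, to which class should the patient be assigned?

common cold

influenza: 0.2 × (1−0.25) × (1−0.35) × 0.5 = 0.04875
allergy: 0.1 × (1−0.25) × (1−0.6) × 0.2 = 0.006
common cold: 0.7 × (1−0.55) × (1−0.3) × 0.4 = 0.0882
Highest score → common cold.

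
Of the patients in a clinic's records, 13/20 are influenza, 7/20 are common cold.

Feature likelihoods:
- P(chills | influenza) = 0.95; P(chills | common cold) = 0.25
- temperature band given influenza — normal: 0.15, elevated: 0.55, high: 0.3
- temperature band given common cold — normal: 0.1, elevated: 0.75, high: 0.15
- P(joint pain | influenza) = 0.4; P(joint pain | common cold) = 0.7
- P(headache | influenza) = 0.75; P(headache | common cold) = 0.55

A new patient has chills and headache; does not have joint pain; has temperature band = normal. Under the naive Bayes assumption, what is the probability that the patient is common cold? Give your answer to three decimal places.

influenza: 0.65 × 0.95 × 0.15 × (1−0.4) × 0.75 = 0.04168125
common cold: 0.35 × 0.25 × 0.1 × (1−0.7) × 0.55 = 0.00144375
P(common cold | x) = 0.00144375 / 0.043125 ≈ 0.033

0.033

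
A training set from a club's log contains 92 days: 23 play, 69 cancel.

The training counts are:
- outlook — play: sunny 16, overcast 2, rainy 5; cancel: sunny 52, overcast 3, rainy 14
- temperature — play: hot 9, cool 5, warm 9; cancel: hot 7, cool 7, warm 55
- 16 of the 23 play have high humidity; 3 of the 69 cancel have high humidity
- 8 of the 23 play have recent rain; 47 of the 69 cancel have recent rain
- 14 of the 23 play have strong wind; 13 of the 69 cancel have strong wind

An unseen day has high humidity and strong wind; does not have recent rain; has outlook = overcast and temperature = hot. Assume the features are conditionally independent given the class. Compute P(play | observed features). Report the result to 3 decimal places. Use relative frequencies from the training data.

0.996

play: (23/92) × (2/23) × (9/23) × (16/23) × (15/23) × (14/23) ≈ 0.00234916
cancel: (69/92) × (3/69) × (7/69) × (3/69) × (22/69) × (13/69) ≈ 0.00000864017
P(play | x) = 0.00234916 / 0.00235780017 ≈ 0.996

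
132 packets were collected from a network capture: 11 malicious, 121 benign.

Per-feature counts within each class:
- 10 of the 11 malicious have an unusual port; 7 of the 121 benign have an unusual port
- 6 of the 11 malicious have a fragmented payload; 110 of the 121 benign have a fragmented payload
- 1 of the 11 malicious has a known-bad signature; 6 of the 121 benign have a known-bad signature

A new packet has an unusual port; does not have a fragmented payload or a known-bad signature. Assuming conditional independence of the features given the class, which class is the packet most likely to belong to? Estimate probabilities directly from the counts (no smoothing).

malicious

malicious: (11/132) × (10/11) × (5/11) × (10/11) ≈ 0.0313048
benign: (121/132) × (7/121) × (11/121) × (115/121) ≈ 0.00458188
Highest score → malicious.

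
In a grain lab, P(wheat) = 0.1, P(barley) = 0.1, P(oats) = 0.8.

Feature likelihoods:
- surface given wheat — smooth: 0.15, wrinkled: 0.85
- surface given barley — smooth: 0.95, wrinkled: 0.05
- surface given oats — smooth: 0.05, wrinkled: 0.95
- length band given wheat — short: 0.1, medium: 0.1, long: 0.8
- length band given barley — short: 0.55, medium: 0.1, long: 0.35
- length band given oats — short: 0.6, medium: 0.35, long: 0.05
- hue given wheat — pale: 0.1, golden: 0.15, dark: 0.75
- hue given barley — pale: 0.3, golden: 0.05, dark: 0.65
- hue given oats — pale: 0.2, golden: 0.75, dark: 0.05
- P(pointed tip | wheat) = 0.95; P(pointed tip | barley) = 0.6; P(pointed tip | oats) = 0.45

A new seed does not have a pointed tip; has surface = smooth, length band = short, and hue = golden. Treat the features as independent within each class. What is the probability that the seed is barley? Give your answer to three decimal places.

wheat: 0.1 × 0.15 × 0.1 × 0.15 × (1−0.95) = 0.00001125
barley: 0.1 × 0.95 × 0.55 × 0.05 × (1−0.6) = 0.001045
oats: 0.8 × 0.05 × 0.6 × 0.75 × (1−0.45) = 0.0099
P(barley | x) = 0.001045 / 0.01095625 ≈ 0.095

0.095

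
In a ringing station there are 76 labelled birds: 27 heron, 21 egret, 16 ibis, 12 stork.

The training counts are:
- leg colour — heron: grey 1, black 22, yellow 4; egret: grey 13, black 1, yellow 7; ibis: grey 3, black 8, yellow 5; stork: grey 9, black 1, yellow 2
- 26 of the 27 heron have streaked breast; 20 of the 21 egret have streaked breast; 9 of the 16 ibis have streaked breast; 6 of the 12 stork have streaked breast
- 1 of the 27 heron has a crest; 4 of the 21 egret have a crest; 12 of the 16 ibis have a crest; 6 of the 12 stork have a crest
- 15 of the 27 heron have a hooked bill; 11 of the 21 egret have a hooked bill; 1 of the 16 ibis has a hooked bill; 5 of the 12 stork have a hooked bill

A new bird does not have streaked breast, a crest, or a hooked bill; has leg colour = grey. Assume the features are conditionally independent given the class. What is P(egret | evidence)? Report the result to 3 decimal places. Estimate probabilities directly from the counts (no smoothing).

0.127

heron: (27/76) × (1/27) × (1/27) × (26/27) × (12/27) ≈ 0.000208569
egret: (21/76) × (13/21) × (1/21) × (17/21) × (10/21) ≈ 0.00313994
ibis: (16/76) × (3/16) × (7/16) × (4/16) × (15/16) ≈ 0.00404759
stork: (12/76) × (9/12) × (6/12) × (6/12) × (7/12) ≈ 0.0172697
P(egret | x) = 0.00313994 / 0.024665799 ≈ 0.127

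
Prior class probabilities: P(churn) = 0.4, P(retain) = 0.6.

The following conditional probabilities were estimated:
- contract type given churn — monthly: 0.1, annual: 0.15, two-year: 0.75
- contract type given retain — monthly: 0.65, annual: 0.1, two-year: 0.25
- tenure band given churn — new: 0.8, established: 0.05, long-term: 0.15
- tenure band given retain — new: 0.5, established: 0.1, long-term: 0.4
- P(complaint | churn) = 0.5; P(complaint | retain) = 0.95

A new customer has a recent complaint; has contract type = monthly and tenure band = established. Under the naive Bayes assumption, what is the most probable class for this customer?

churn: 0.4 × 0.1 × 0.05 × 0.5 = 0.001
retain: 0.6 × 0.65 × 0.1 × 0.95 = 0.03705
Highest score → retain.

retain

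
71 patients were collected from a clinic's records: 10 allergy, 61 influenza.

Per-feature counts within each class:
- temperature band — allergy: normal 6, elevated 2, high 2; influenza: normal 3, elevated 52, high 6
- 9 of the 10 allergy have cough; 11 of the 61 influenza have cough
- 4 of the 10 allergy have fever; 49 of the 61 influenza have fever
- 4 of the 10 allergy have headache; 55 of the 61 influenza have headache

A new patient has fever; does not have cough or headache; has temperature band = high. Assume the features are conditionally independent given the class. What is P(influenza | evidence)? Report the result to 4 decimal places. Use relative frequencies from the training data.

0.8901

allergy: (10/71) × (2/10) × (1/10) × (4/10) × (6/10) ≈ 0.000676056
influenza: (61/71) × (6/61) × (50/61) × (49/61) × (6/61) ≈ 0.00547294
P(influenza | x) = 0.00547294 / 0.006148996 ≈ 0.8901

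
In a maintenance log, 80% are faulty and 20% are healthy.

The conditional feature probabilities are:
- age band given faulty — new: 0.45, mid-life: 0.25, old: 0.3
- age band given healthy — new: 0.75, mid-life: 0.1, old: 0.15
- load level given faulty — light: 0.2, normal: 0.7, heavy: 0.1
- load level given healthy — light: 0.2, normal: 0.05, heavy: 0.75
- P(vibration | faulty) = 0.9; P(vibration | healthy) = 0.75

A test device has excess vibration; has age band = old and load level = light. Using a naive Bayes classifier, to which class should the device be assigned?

faulty: 0.8 × 0.3 × 0.2 × 0.9 = 0.0432
healthy: 0.2 × 0.15 × 0.2 × 0.75 = 0.0045
Highest score → faulty.

faulty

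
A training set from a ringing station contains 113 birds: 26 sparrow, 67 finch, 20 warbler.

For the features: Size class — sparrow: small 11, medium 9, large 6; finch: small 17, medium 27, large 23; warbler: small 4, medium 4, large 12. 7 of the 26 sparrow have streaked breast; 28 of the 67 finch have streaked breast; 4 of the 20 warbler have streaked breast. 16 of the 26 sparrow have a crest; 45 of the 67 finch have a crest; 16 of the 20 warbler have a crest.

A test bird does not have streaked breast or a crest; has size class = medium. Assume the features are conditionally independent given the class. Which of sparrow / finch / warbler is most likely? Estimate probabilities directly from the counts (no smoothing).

finch

sparrow: (26/113) × (9/26) × (19/26) × (10/26) ≈ 0.0223857
finch: (67/113) × (27/67) × (39/67) × (22/67) ≈ 0.0456692
warbler: (20/113) × (4/20) × (16/20) × (4/20) ≈ 0.00566372
Highest score → finch.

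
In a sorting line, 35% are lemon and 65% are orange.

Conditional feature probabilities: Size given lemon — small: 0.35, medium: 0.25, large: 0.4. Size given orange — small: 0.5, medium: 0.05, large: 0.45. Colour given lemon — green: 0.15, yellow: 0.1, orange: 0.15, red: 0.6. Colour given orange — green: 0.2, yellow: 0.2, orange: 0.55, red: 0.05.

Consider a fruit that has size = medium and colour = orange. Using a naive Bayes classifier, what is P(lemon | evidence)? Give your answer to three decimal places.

0.423

lemon: 0.35 × 0.25 × 0.15 = 0.013125
orange: 0.65 × 0.05 × 0.55 = 0.017875
P(lemon | x) = 0.013125 / 0.031 ≈ 0.423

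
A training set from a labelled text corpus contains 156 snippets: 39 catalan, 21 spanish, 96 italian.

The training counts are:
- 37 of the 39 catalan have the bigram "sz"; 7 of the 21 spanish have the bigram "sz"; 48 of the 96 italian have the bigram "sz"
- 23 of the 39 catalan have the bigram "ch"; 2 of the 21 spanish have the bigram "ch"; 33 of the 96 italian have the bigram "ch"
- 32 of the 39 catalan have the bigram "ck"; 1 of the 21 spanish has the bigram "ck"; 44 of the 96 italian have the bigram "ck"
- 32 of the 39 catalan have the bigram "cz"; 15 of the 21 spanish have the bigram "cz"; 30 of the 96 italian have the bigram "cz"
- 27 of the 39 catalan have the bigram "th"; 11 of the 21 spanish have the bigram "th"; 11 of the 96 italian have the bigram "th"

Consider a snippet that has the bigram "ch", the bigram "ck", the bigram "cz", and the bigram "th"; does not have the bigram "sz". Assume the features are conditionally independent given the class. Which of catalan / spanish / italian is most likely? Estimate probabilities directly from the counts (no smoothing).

catalan

catalan: (39/156) × (2/39) × (23/39) × (32/39) × (32/39) × (27/39) ≈ 0.00352402
spanish: (21/156) × (14/21) × (2/21) × (1/21) × (15/21) × (11/21) ≈ 0.000152279
italian: (96/156) × (48/96) × (33/96) × (44/96) × (30/96) × (11/96) ≈ 0.00173585
Highest score → catalan.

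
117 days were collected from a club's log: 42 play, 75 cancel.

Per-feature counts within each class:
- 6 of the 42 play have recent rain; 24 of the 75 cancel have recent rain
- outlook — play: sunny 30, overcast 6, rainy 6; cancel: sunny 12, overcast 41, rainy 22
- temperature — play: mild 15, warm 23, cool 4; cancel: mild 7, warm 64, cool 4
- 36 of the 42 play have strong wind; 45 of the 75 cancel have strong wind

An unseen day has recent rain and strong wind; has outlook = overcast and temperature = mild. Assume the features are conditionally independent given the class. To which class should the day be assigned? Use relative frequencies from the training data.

play: (42/117) × (6/42) × (6/42) × (15/42) × (36/42) ≈ 0.00224266
cancel: (75/117) × (24/75) × (41/75) × (7/75) × (45/75) ≈ 0.00627966
Highest score → cancel.

cancel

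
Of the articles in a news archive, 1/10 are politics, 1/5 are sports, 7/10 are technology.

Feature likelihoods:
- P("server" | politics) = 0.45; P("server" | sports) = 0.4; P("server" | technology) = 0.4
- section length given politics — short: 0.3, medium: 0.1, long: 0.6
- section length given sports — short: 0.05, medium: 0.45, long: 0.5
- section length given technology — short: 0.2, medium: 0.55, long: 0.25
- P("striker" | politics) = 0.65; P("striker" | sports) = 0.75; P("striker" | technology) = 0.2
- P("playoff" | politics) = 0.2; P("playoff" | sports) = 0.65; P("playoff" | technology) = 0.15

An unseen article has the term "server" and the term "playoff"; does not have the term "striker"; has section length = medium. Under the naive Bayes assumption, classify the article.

politics: 0.1 × 0.45 × 0.1 × (1−0.65) × 0.2 = 0.000315
sports: 0.2 × 0.4 × 0.45 × (1−0.75) × 0.65 = 0.00585
technology: 0.7 × 0.4 × 0.55 × (1−0.2) × 0.15 = 0.01848
Highest score → technology.

technology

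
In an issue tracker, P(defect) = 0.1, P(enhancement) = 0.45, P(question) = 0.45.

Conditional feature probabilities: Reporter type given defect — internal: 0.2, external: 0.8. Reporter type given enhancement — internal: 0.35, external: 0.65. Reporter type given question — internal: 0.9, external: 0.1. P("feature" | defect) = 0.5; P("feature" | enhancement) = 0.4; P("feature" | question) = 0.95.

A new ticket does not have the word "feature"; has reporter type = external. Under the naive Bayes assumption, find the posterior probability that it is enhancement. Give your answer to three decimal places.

defect: 0.1 × 0.8 × (1−0.5) = 0.04
enhancement: 0.45 × 0.65 × (1−0.4) = 0.1755
question: 0.45 × 0.1 × (1−0.95) = 0.00225
P(enhancement | x) = 0.1755 / 0.21775 ≈ 0.806

0.806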